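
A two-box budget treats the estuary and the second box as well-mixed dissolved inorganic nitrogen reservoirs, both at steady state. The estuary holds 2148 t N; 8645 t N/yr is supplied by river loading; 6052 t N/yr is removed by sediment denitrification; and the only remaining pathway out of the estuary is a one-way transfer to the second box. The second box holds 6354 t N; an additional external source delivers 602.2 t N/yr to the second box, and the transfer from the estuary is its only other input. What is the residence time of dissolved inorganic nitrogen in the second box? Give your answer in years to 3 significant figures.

1.99 yr

Balance the estuary: ΣF_in = 8645.0 t N/yr.
Transfer to the second box = ΣF_in − (6052) = 2593.0 t N/yr.
Total input to the second box = 2593.0 + 602.2 = 3195.2 t N/yr; at steady state this equals its total output.
τ = M / F = 6354 / 3195.2 = 1.989 yr.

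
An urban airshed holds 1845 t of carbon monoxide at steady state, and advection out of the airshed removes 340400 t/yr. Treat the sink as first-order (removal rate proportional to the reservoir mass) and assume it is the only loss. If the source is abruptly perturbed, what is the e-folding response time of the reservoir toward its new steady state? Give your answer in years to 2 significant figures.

0.0054 yr

For a linear reservoir the response time equals the residence time τ = M/F.
τ = 1845 / 340400 = 0.005420 yr.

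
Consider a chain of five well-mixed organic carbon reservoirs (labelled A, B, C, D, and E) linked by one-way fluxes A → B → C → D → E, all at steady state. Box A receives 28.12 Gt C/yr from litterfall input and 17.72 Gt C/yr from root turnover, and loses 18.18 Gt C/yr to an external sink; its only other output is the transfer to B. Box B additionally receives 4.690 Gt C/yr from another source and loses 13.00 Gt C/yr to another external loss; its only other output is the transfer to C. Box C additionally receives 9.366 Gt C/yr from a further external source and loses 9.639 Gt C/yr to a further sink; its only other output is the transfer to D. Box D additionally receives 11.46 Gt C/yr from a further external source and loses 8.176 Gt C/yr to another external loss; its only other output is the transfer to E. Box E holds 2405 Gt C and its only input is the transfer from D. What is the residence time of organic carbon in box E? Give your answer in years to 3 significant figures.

Box A: F(A→B) = (28.12 + 17.72) − 18.18 = 27.660 Gt C/yr.
Box B: F(B→C) = (27.660 + 4.690) − 13.00 = 19.350 Gt C/yr.
Box C: F(C→D) = (19.350 + 9.366) − 9.639 = 19.077 Gt C/yr.
Box D: F(D→E) = (19.077 + 11.46) − 8.176 = 22.361 Gt C/yr.
Box E throughput = its input = 22.361 Gt C/yr; τ = 2405 / 22.361 = 107.6 yr.

108 yr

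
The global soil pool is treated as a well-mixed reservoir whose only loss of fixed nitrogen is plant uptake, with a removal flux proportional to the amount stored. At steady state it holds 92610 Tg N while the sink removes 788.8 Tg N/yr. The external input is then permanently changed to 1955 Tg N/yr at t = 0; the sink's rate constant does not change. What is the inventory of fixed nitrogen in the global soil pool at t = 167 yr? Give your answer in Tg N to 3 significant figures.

197000 Tg N

Residence time τ = M₀/F₀ = 117.4 yr. The eventual steady state is M_∞ = M₀·(F₁/F₀) = 92610 × 1955/788.8 = 229530 Tg N.
The anomaly ΔM(t) = M(t) − M_∞ decays as ΔM₀·e^(−t/τ) with ΔM₀ = 92610 − 229530 = −136900 Tg N.
At t = 167 yr, e^(−t/τ) = e^(−1.422) = 0.2411, so ΔM = −33020 Tg N and M = 229530 − 33020 = 196510 Tg N.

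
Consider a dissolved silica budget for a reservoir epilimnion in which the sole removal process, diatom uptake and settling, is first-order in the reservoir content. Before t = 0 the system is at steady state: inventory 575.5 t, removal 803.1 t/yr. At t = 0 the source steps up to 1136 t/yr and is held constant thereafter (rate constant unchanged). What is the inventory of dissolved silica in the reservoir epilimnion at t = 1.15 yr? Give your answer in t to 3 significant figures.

The sink rate constant is k = F₀/M₀ = 803.1/575.5 = 1.395 yr⁻¹.
Solving dM/dt = F₁ − kM with M(0) = M₀ gives M(t) = F₁/k + (M₀ − F₁/k)·e^(−kt).
F₁/k = 1136/1.395 = 814.06 t; kt = 1.395 × 1.15 = 1.605, e^(−kt) = 0.2009.
M(1.15) = 814.06 + (575.5 − 814.06) × 0.2009 = 814.06 − 47.93 = 766.12 t.

766 t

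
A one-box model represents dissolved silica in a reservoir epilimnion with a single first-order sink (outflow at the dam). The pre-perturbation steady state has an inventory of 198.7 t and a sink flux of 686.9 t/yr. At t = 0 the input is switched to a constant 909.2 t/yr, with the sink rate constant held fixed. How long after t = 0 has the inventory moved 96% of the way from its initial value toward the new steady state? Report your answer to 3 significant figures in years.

τ = M₀/F₀ = 198.7/686.9 = 0.2893 yr.
The remaining gap fraction is e^(−t/τ); 96% covered ⇒ e^(−t/τ) = 0.0400.
t = −τ ln(0.0400) = 0.2893 × 3.219 = 0.9311 yr.

0.931 yr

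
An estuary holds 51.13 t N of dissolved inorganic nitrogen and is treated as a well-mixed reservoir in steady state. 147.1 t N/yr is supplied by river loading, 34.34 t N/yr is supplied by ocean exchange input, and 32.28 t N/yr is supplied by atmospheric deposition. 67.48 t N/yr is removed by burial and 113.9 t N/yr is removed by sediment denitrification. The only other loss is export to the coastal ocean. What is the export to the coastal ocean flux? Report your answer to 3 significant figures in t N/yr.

32.3 t N/yr

At steady state ΣF_in = ΣF_out.
ΣF_in = 147.1 + 34.34 + 32.28 = 213.72 t N/yr.
Export to the coastal ocean flux = ΣF_in − (67.48 + 113.9) = 213.72 − 181.4 = 32.34 t N/yr.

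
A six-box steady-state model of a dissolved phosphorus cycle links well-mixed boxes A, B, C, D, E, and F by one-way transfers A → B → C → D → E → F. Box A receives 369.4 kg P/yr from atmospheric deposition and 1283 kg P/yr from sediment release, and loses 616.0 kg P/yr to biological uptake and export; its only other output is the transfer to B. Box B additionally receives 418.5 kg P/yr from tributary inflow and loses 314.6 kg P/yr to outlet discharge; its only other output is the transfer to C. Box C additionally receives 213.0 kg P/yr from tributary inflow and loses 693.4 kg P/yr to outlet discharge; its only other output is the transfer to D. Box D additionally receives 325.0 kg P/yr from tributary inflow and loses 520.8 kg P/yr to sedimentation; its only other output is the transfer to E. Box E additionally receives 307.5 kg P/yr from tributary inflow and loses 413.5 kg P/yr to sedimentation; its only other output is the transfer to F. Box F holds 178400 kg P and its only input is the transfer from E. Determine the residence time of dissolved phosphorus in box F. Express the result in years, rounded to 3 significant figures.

498 yr

Box A: F(A→B) = (369.4 + 1283) − 616.0 = 1036.4 kg P/yr.
Box B: F(B→C) = (1036.4 + 418.5) − 314.6 = 1140.3 kg P/yr.
Box C: F(C→D) = (1140.3 + 213.0) − 693.4 = 659.90 kg P/yr.
Box D: F(D→E) = (659.90 + 325.0) − 520.8 = 464.10 kg P/yr.
Box E: F(E→F) = (464.10 + 307.5) − 413.5 = 358.10 kg P/yr.
Box F throughput = its input = 358.10 kg P/yr; τ = 178400 / 358.10 = 498.2 yr.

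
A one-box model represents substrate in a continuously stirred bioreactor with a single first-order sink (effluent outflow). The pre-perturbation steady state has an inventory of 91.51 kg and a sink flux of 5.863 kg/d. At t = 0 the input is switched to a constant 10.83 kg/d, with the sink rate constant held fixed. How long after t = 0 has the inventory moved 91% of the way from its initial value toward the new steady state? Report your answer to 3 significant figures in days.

37.6 d

τ = M₀/F₀ = 91.51/5.863 = 15.61 d.
The remaining gap fraction is e^(−t/τ); 91% covered ⇒ e^(−t/τ) = 0.0900.
t = −τ ln(0.0900) = 15.61 × 2.408 = 37.58 d.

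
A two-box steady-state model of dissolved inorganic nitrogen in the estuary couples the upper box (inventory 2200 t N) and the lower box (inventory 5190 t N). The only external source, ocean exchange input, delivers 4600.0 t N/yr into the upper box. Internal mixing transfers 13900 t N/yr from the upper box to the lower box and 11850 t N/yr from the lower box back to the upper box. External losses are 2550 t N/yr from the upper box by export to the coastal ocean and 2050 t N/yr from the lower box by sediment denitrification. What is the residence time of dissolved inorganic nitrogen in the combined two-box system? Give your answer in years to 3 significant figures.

Treat the two boxes together as one reservoir: the mixing fluxes between them are internal recycling, so τ = ΣM / Σ(external losses).
M_total = 2200 + 5190 = 7390.0 t N.
ΣF_external_out = 2550 + 2050 = 4600.0 t N/yr.
τ = M_total / ΣF_ext = 7390.0 / 4600.0 = 1.607 yr.

1.61 yr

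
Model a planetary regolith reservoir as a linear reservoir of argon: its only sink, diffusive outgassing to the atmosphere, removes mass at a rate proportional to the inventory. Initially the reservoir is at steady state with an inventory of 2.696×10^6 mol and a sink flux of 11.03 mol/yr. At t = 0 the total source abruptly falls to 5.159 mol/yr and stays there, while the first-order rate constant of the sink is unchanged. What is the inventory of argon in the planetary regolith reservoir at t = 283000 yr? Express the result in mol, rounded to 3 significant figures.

1.71×10^6 mol

Residence time τ = M₀/F₀ = 244400 yr. The eventual steady state is M_∞ = M₀·(F₁/F₀) = 2.696×10^6 × 5.159/11.03 = 1.2610×10^6 mol.
The anomaly ΔM(t) = M(t) − M_∞ decays as ΔM₀·e^(−t/τ) with ΔM₀ = 2.696×10^6 − 1.2610×10^6 = 1.435×10^6 mol.
At t = 283000 yr, e^(−t/τ) = e^(−1.158) = 0.3142, so ΔM = 450800 mol and M = 1.2610×10^6 + 450800 = 1.7118×10^6 mol.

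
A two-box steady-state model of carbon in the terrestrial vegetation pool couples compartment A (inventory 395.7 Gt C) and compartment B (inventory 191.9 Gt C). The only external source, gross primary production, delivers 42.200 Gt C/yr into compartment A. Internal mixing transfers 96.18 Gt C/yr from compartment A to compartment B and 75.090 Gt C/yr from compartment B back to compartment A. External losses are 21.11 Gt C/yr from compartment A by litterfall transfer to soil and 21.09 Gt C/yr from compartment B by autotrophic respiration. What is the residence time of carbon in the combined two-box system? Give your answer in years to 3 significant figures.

For the system as a whole, the A↔B exchange is internal and contributes nothing to the throughput; only the external sinks remove mass.
M_total = 395.7 + 191.9 = 587.60 Gt C.
ΣF_external_out = 21.11 + 21.09 = 42.200 Gt C/yr.
τ = M_total / ΣF_ext = 587.60 / 42.200 = 13.92 yr.

13.9 yr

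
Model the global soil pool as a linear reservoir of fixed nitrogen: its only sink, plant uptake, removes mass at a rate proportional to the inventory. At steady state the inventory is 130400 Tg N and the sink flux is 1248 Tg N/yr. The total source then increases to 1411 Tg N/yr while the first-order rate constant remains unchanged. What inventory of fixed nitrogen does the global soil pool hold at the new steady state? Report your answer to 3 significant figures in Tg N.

147000 Tg N

Rate constant k = F/M = 1248 / 130400 = 0.009571 yr⁻¹.
At the new steady state, source = k·M_new ⇒ M_new = 1411 / 0.009571 = 147400 Tg N.
(Equivalently M_new = M × F_new/F_old = 130400 × 1411/1248.)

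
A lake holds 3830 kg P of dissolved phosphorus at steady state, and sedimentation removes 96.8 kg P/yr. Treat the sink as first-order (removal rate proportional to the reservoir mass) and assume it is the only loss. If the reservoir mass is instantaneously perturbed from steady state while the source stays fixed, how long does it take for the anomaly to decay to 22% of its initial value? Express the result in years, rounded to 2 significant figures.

60 yr

For a linear reservoir the anomaly decays as exp(−t/τ) with τ = M/F = 3830/96.8 = 39.57 yr.
exp(−t/τ) = 0.22 ⇒ t = −τ ln(0.22) = 39.57 × 1.514 = 59.91 yr.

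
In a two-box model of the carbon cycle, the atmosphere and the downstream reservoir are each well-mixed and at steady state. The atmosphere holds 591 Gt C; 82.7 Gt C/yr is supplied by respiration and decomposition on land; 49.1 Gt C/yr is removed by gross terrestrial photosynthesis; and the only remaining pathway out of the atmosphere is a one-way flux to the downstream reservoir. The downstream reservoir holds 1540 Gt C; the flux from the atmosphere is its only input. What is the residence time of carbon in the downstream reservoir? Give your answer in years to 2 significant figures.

Balance the atmosphere: ΣF_in = 82.700 Gt C/yr.
Flux to the downstream reservoir = ΣF_in − (49.1) = 33.600 Gt C/yr.
At steady state the output of the downstream reservoir equals its input, 33.600 Gt C/yr.
τ = M / F = 1540 / 33.600 = 45.83 yr.

46 yr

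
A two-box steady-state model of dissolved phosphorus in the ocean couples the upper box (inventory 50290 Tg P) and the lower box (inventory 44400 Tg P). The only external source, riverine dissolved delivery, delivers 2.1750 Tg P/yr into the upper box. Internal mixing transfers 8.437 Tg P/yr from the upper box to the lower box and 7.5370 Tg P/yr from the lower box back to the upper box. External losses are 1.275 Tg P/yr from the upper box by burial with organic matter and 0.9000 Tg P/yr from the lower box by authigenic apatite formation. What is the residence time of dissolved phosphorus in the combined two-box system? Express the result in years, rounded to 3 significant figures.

For the system as a whole, the A↔B exchange is internal and contributes nothing to the throughput; only the external sinks remove mass.
M_total = 50290 + 44400 = 94690 Tg P.
ΣF_external_out = 1.275 + 0.9000 = 2.1750 Tg P/yr.
τ = M_total / ΣF_ext = 94690 / 2.1750 = 43540 yr.

43500 yr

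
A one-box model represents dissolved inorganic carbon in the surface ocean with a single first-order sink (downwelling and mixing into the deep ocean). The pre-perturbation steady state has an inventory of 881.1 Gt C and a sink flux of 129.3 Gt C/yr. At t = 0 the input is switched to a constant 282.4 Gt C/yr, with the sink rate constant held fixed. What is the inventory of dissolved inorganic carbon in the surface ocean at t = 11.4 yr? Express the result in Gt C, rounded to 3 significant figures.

τ = M₀/F₀ = 881.1/129.3 = 6.814 yr; rate constant k = 1/τ.
New steady state M_∞ = F₁/k = F₁·τ = 282.4 × 6.814 = 1924.4 Gt C.
M(t) = M_∞ + (M₀ − M_∞)·e^(−t/τ); t/τ = 11.4/6.814 = 1.673, so e^(−t/τ) = 0.1877.
M(t) = 1924.4 − 1043 × 0.1877 = 1728.6 Gt C.

1730 Gt C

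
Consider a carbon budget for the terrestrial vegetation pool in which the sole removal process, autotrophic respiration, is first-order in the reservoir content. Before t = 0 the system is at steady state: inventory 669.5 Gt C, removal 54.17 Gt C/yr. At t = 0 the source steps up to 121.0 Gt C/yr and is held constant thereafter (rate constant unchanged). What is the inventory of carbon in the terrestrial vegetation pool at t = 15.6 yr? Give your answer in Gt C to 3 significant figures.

τ = M₀/F₀ = 669.5/54.17 = 12.36 yr; rate constant k = 1/τ.
New steady state M_∞ = F₁/k = F₁·τ = 121.0 × 12.36 = 1495.5 Gt C.
M(t) = M_∞ + (M₀ − M_∞)·e^(−t/τ); t/τ = 15.6/12.36 = 1.262, so e^(−t/τ) = 0.2830.
M(t) = 1495.5 − 826.0 × 0.2830 = 1261.7 Gt C.

1260 Gt C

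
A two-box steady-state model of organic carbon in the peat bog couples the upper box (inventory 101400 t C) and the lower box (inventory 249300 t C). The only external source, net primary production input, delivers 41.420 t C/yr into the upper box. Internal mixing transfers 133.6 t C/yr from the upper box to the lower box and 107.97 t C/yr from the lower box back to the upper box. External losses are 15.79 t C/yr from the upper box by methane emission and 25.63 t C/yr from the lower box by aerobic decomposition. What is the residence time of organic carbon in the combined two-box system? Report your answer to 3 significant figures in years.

Residence time in the combined system uses the total inventory and the total *external* removal — internal exchanges between the two boxes cancel.
M_total = 101400 + 249300 = 350700 t C.
ΣF_external_out = 15.79 + 25.63 = 41.420 t C/yr.
τ = M_total / ΣF_ext = 350700 / 41.420 = 8467 yr.

8470 yr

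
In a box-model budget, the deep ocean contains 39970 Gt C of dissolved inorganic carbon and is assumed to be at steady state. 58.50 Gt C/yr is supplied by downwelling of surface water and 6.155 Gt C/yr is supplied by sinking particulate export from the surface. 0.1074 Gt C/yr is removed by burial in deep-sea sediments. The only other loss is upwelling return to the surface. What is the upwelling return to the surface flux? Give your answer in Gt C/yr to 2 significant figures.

65 Gt C/yr

At steady state ΣF_in = ΣF_out.
ΣF_in = 58.50 + 6.155 = 64.655 Gt C/yr.
Upwelling return to the surface flux = ΣF_in − (0.1074) = 64.655 − 0.1074 = 64.55 Gt C/yr.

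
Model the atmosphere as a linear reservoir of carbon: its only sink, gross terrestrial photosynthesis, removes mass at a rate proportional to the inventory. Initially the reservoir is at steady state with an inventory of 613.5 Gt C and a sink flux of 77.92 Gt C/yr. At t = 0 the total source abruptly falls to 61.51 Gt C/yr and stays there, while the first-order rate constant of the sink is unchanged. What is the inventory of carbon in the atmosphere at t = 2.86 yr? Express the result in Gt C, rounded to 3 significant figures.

574 Gt C

The sink rate constant is k = F₀/M₀ = 77.92/613.5 = 0.1270 yr⁻¹.
Solving dM/dt = F₁ − kM with M(0) = M₀ gives M(t) = F₁/k + (M₀ − F₁/k)·e^(−kt).
F₁/k = 61.51/0.1270 = 484.30 Gt C; kt = 0.1270 × 2.86 = 0.3632, e^(−kt) = 0.6954.
M(2.86) = 484.30 + (613.5 − 484.30) × 0.6954 = 484.30 + 89.85 = 574.15 Gt C.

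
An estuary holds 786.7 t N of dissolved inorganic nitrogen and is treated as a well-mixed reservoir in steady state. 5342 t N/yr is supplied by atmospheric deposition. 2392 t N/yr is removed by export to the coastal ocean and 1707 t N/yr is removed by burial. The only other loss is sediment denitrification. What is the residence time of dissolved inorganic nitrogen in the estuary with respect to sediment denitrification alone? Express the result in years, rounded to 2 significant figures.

At steady state ΣF_in = ΣF_out.
ΣF_in = 5342.0 t N/yr.
Sediment denitrification flux = ΣF_in − (2392 + 1707) = 5342.0 − 4099 = 1243 t N/yr.
τ = M / F = 786.7 / 1243 = 0.6329 yr.

0.63 yr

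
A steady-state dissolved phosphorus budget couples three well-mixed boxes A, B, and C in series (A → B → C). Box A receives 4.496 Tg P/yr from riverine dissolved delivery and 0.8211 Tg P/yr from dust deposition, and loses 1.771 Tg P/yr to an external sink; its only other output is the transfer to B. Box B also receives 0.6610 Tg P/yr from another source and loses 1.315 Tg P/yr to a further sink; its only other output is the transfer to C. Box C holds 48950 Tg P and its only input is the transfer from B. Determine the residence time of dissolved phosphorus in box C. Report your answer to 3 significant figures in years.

16900 yr

Box A: F(A→B) = (4.496 + 0.8211) − 1.771 = 3.5461 Tg P/yr.
Box B: F(B→C) = (3.5461 + 0.6610) − 1.315 = 2.8921 Tg P/yr.
Box C throughput = its input = 2.8921 Tg P/yr; τ = 48950 / 2.8921 = 16930 yr.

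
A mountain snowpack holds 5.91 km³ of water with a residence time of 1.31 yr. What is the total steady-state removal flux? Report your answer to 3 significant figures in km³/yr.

F = M / τ = 5.91 / 1.31 = 4.511 km³/yr.

4.51 km³/yr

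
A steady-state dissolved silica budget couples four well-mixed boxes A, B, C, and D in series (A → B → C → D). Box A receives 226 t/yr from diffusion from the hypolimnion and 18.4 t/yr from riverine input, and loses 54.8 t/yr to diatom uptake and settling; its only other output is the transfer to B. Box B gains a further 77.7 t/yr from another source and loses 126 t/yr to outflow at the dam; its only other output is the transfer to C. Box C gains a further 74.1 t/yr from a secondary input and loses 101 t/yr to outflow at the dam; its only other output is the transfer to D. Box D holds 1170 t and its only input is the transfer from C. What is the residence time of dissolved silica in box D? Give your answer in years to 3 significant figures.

Box A: F(A→B) = (226 + 18.4) − 54.8 = 189.60 t/yr.
Box B: F(B→C) = (189.60 + 77.7) − 126 = 141.30 t/yr.
Box C: F(C→D) = (141.30 + 74.1) − 101 = 114.40 t/yr.
Box D throughput = its input = 114.40 t/yr; τ = 1170 / 114.40 = 10.23 yr.

10.2 yr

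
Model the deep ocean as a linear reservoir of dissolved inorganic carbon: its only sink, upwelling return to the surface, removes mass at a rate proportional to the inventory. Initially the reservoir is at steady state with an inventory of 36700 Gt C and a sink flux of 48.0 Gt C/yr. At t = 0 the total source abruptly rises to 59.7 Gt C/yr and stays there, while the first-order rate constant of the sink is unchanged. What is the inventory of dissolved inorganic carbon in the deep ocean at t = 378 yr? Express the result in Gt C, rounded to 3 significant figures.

Residence time τ = M₀/F₀ = 764.6 yr. The eventual steady state is M_∞ = M₀·(F₁/F₀) = 36700 × 59.7/48.0 = 45646 Gt C.
The anomaly ΔM(t) = M(t) − M_∞ decays as ΔM₀·e^(−t/τ) with ΔM₀ = 36700 − 45646 = −8946 Gt C.
At t = 378 yr, e^(−t/τ) = e^(−0.4944) = 0.6099, so ΔM = −5456 Gt C and M = 45646 − 5456 = 40189 Gt C.

40200 Gt C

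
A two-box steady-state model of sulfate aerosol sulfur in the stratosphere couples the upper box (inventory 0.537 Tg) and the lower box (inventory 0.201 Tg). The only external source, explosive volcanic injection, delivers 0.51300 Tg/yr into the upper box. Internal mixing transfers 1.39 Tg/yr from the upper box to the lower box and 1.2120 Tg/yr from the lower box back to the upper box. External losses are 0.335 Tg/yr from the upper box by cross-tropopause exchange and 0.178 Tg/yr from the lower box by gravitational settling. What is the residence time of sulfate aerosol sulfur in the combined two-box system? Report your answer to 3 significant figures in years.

For the system as a whole, the A↔B exchange is internal and contributes nothing to the throughput; only the external sinks remove mass.
M_total = 0.537 + 0.201 = 0.73800 Tg.
ΣF_external_out = 0.335 + 0.178 = 0.51300 Tg/yr.
τ = M_total / ΣF_ext = 0.73800 / 0.51300 = 1.439 yr.

1.44 yr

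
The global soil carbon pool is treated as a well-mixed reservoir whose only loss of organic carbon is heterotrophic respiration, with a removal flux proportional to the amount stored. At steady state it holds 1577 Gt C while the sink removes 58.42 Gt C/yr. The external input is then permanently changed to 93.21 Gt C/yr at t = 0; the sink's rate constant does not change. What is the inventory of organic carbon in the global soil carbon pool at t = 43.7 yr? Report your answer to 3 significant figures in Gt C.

2330 Gt C

τ = M₀/F₀ = 1577/58.42 = 26.99 yr; rate constant k = 1/τ.
New steady state M_∞ = F₁/k = F₁·τ = 93.21 × 26.99 = 2516.1 Gt C.
M(t) = M_∞ + (M₀ − M_∞)·e^(−t/τ); t/τ = 43.7/26.99 = 1.619, so e^(−t/τ) = 0.1981.
M(t) = 2516.1 − 939.1 × 0.1981 = 2330.1 Gt C.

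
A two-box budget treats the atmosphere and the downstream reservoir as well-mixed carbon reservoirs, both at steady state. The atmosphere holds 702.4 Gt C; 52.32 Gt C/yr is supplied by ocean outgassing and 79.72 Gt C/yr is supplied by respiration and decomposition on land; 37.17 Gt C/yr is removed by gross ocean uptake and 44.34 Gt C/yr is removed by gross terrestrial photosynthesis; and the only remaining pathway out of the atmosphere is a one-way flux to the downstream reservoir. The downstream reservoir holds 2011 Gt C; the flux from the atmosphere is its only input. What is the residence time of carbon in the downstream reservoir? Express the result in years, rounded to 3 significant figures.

Balance the atmosphere: ΣF_in = 52.32 + 79.72 = 132.04 Gt C/yr.
Flux to the downstream reservoir = ΣF_in − (37.17 + 44.34) = 50.530 Gt C/yr.
At steady state the output of the downstream reservoir equals its input, 50.530 Gt C/yr.
τ = M / F = 2011 / 50.530 = 39.80 yr.

39.8 yr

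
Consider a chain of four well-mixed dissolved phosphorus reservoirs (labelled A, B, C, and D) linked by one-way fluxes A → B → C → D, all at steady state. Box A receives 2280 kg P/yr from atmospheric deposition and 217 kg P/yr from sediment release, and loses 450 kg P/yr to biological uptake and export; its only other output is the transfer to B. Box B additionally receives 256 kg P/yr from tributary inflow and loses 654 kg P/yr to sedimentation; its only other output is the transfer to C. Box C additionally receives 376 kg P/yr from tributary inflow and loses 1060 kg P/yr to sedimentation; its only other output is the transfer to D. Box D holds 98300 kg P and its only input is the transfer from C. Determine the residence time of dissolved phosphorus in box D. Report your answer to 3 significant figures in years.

Box A: F(A→B) = (2280 + 217) − 450 = 2047.0 kg P/yr.
Box B: F(B→C) = (2047.0 + 256) − 654 = 1649.0 kg P/yr.
Box C: F(C→D) = (1649.0 + 376) − 1060 = 965.00 kg P/yr.
Box D throughput = its input = 965.00 kg P/yr; τ = 98300 / 965.00 = 101.9 yr.

102 yr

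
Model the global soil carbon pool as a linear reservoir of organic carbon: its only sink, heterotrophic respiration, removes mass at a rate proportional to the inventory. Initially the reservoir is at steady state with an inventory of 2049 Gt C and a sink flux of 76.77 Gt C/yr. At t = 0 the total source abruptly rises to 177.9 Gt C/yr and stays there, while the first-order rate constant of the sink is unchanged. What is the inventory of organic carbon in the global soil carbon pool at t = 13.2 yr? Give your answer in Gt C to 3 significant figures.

τ = M₀/F₀ = 2049/76.77 = 26.69 yr; rate constant k = 1/τ.
New steady state M_∞ = F₁/k = F₁·τ = 177.9 × 26.69 = 4748.2 Gt C.
M(t) = M_∞ + (M₀ − M_∞)·e^(−t/τ); t/τ = 13.2/26.69 = 0.4946, so e^(−t/τ) = 0.6098.
M(t) = 4748.2 − 2699 × 0.6098 = 3102.1 Gt C.

3100 Gt C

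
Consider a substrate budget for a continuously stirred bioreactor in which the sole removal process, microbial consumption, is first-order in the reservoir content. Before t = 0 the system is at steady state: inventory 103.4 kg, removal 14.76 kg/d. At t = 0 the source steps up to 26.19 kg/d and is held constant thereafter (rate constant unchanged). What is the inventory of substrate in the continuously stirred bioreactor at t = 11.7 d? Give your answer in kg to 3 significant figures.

τ = M₀/F₀ = 103.4/14.76 = 7.005 d; rate constant k = 1/τ.
New steady state M_∞ = F₁/k = F₁·τ = 26.19 × 7.005 = 183.47 kg.
M(t) = M_∞ + (M₀ − M_∞)·e^(−t/τ); t/τ = 11.7/7.005 = 1.670, so e^(−t/τ) = 0.1882.
M(t) = 183.47 − 80.07 × 0.1882 = 168.40 kg.

168 kg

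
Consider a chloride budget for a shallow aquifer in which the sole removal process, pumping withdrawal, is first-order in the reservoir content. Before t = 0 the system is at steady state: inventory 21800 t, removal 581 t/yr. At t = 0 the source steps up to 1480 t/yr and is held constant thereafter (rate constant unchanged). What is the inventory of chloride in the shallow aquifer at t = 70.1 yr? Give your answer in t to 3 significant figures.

Residence time τ = M₀/F₀ = 37.52 yr. The eventual steady state is M_∞ = M₀·(F₁/F₀) = 21800 × 1480/581 = 55532 t.
The anomaly ΔM(t) = M(t) − M_∞ decays as ΔM₀·e^(−t/τ) with ΔM₀ = 21800 − 55532 = −33730 t.
At t = 70.1 yr, e^(−t/τ) = e^(−1.868) = 0.1544, so ΔM = −5208 t and M = 55532 − 5208 = 50324 t.

50300 t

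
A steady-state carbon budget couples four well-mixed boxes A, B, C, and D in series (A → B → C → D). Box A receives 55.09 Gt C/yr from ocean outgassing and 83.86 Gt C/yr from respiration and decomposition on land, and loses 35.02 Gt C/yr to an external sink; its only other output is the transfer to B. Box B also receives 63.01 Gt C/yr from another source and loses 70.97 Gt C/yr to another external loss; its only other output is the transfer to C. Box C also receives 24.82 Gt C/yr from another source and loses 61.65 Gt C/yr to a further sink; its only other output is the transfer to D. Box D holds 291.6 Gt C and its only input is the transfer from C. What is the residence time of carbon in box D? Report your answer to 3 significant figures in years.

4.93 yr

Box A: F(A→B) = (55.09 + 83.86) − 35.02 = 103.93 Gt C/yr.
Box B: F(B→C) = (103.93 + 63.01) − 70.97 = 95.970 Gt C/yr.
Box C: F(C→D) = (95.970 + 24.82) − 61.65 = 59.140 Gt C/yr.
Box D throughput = its input = 59.140 Gt C/yr; τ = 291.6 / 59.140 = 4.931 yr.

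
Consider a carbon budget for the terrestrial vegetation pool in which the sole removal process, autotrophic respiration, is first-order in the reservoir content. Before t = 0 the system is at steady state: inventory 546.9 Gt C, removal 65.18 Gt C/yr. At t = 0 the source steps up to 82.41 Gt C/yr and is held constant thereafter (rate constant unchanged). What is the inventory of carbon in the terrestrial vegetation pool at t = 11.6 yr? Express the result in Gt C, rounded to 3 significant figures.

655 Gt C

The sink rate constant is k = F₀/M₀ = 65.18/546.9 = 0.1192 yr⁻¹.
Solving dM/dt = F₁ − kM with M(0) = M₀ gives M(t) = F₁/k + (M₀ − F₁/k)·e^(−kt).
F₁/k = 82.41/0.1192 = 691.47 Gt C; kt = 0.1192 × 11.6 = 1.382, e^(−kt) = 0.2510.
M(11.6) = 691.47 + (546.9 − 691.47) × 0.2510 = 691.47 − 36.28 = 655.19 Gt C.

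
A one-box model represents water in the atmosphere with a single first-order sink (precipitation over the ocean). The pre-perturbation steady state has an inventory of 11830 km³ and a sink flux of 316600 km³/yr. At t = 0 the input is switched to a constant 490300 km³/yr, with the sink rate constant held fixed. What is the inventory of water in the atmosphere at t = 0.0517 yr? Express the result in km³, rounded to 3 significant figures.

16700 km³

The sink rate constant is k = F₀/M₀ = 316600/11830 = 26.76 yr⁻¹.
Solving dM/dt = F₁ − kM with M(0) = M₀ gives M(t) = F₁/k + (M₀ − F₁/k)·e^(−kt).
F₁/k = 490300/26.76 = 18320 km³; kt = 26.76 × 0.0517 = 1.384, e^(−kt) = 0.2507.
M(0.0517) = 18320 + (11830 − 18320) × 0.2507 = 18320 − 1627 = 16693 km³.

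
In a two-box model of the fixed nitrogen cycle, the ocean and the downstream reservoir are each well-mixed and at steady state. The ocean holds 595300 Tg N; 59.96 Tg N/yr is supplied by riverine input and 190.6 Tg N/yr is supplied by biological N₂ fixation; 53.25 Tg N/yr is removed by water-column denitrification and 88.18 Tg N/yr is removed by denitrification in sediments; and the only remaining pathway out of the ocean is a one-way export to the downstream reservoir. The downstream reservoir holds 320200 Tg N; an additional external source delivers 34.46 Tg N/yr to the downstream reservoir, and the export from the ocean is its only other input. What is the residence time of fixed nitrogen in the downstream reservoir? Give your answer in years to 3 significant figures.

Balance the ocean: ΣF_in = 59.96 + 190.6 = 250.56 Tg N/yr.
Export to the downstream reservoir = ΣF_in − (53.25 + 88.18) = 109.13 Tg N/yr.
Total input to the downstream reservoir = 109.13 + 34.46 = 143.59 Tg N/yr; at steady state this equals its total output.
τ = M / F = 320200 / 143.59 = 2230 yr.

2230 yr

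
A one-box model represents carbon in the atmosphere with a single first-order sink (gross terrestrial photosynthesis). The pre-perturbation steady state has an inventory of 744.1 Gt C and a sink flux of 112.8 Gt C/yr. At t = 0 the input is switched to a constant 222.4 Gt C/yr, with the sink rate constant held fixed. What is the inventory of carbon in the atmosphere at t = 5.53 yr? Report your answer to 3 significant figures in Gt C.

1150 Gt C

The sink rate constant is k = F₀/M₀ = 112.8/744.1 = 0.1516 yr⁻¹.
Solving dM/dt = F₁ − kM with M(0) = M₀ gives M(t) = F₁/k + (M₀ − F₁/k)·e^(−kt).
F₁/k = 222.4/0.1516 = 1467.1 Gt C; kt = 0.1516 × 5.53 = 0.8383, e^(−kt) = 0.4324.
M(5.53) = 1467.1 + (744.1 − 1467.1) × 0.4324 = 1467.1 − 312.7 = 1154.4 Gt C.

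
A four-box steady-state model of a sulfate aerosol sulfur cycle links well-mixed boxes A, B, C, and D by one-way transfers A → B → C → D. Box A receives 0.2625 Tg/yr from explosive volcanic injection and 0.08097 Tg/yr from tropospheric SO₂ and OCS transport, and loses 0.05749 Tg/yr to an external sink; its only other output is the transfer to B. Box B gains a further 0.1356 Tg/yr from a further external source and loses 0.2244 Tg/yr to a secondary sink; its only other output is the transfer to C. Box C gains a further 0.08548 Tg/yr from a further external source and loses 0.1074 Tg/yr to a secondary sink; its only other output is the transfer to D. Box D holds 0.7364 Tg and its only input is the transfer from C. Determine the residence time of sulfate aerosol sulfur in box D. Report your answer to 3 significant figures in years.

Box A: F(A→B) = (0.2625 + 0.08097) − 0.05749 = 0.28598 Tg/yr.
Box B: F(B→C) = (0.28598 + 0.1356) − 0.2244 = 0.19718 Tg/yr.
Box C: F(C→D) = (0.19718 + 0.08548) − 0.1074 = 0.17526 Tg/yr.
Box D throughput = its input = 0.17526 Tg/yr; τ = 0.7364 / 0.17526 = 4.202 yr.

4.20 yr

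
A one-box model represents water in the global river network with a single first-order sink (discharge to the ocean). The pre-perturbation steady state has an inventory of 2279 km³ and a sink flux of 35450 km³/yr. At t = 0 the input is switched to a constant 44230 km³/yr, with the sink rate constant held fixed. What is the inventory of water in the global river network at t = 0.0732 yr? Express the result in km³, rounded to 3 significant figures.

2660 km³

The sink rate constant is k = F₀/M₀ = 35450/2279 = 15.56 yr⁻¹.
Solving dM/dt = F₁ − kM with M(0) = M₀ gives M(t) = F₁/k + (M₀ − F₁/k)·e^(−kt).
F₁/k = 44230/15.56 = 2843.4 km³; kt = 15.56 × 0.0732 = 1.139, e^(−kt) = 0.3203.
M(0.0732) = 2843.4 + (2279 − 2843.4) × 0.3203 = 2843.4 − 180.8 = 2662.7 km³.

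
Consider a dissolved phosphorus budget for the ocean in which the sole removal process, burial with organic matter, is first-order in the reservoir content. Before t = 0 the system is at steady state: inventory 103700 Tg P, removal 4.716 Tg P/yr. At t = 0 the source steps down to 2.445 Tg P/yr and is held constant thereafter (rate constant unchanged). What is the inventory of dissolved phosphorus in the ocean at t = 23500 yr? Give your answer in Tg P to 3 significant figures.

70900 Tg P

τ = M₀/F₀ = 103700/4.716 = 21990 yr; rate constant k = 1/τ.
New steady state M_∞ = F₁/k = F₁·τ = 2.445 × 21990 = 53763 Tg P.
M(t) = M_∞ + (M₀ − M_∞)·e^(−t/τ); t/τ = 23500/21990 = 1.069, so e^(−t/τ) = 0.3434.
M(t) = 53763 + 49940 × 0.3434 = 70914 Tg P.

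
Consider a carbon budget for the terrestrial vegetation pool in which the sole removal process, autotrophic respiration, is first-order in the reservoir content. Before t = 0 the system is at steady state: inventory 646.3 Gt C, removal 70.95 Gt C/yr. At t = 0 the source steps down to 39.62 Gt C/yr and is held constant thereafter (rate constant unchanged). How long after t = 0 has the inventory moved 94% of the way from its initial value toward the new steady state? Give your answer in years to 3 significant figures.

τ = M₀/F₀ = 646.3/70.95 = 9.109 yr.
The remaining gap fraction is e^(−t/τ); 94% covered ⇒ e^(−t/τ) = 0.0600.
t = −τ ln(0.0600) = 9.109 × 2.813 = 25.63 yr.

25.6 yr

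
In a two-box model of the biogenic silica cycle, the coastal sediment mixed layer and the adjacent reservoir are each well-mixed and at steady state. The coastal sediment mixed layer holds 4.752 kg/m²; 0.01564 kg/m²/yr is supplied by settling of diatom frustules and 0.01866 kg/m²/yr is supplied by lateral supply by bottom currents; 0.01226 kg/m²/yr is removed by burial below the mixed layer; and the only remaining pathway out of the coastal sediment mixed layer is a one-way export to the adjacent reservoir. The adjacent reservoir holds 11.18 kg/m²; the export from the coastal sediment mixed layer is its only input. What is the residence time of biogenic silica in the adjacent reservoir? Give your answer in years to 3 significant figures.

507 yr

Balance the coastal sediment mixed layer: ΣF_in = 0.01564 + 0.01866 = 0.034300 kg/m²/yr.
Export to the adjacent reservoir = ΣF_in − (0.01226) = 0.022040 kg/m²/yr.
At steady state the output of the adjacent reservoir equals its input, 0.022040 kg/m²/yr.
τ = M / F = 11.18 / 0.022040 = 507.3 yr.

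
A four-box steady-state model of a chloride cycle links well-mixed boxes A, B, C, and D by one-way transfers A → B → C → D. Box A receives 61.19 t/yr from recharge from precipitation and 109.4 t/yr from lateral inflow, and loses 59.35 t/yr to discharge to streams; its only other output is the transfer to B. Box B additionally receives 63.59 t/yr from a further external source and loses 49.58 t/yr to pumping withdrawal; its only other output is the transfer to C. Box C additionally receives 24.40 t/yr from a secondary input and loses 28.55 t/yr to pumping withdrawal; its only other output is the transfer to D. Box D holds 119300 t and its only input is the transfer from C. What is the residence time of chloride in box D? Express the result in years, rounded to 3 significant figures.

Box A: F(A→B) = (61.19 + 109.4) − 59.35 = 111.24 t/yr.
Box B: F(B→C) = (111.24 + 63.59) − 49.58 = 125.25 t/yr.
Box C: F(C→D) = (125.25 + 24.40) − 28.55 = 121.10 t/yr.
Box D throughput = its input = 121.10 t/yr; τ = 119300 / 121.10 = 985.1 yr.

985 yr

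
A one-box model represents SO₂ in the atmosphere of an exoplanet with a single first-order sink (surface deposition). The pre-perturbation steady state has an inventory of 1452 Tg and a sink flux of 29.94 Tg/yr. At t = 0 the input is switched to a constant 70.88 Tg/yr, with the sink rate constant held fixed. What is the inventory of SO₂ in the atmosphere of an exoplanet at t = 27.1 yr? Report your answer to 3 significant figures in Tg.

Residence time τ = M₀/F₀ = 48.50 yr. The eventual steady state is M_∞ = M₀·(F₁/F₀) = 1452 × 70.88/29.94 = 3437.5 Tg.
The anomaly ΔM(t) = M(t) − M_∞ decays as ΔM₀·e^(−t/τ) with ΔM₀ = 1452 − 3437.5 = −1985 Tg.
At t = 27.1 yr, e^(−t/τ) = e^(−0.5588) = 0.5719, so ΔM = −1135 Tg and M = 3437.5 − 1135 = 2302.0 Tg.

2300 Tg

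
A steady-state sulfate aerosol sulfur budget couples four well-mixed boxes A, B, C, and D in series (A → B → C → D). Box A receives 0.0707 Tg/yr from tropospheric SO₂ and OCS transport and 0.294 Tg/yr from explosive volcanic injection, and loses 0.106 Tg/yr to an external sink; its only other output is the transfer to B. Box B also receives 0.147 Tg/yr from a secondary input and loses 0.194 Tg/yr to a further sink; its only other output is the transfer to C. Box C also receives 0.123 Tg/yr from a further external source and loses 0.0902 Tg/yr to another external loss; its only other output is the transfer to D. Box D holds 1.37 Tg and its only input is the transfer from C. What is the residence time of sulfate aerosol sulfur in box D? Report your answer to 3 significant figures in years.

5.60 yr

Box A: F(A→B) = (0.0707 + 0.294) − 0.106 = 0.25870 Tg/yr.
Box B: F(B→C) = (0.25870 + 0.147) − 0.194 = 0.21170 Tg/yr.
Box C: F(C→D) = (0.21170 + 0.123) − 0.0902 = 0.24450 Tg/yr.
Box D throughput = its input = 0.24450 Tg/yr; τ = 1.37 / 0.24450 = 5.603 yr.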